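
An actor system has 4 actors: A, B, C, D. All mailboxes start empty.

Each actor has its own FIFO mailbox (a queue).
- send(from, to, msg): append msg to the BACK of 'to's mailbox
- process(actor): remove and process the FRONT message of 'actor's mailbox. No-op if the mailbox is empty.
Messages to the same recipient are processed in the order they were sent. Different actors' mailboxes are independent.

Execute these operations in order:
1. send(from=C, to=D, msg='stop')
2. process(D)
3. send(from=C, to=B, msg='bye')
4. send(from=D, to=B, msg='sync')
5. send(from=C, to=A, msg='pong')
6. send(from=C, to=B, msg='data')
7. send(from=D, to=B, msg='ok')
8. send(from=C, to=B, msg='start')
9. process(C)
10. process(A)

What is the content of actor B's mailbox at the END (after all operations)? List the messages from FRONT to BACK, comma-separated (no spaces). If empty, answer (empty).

Answer: bye,sync,data,ok,start

Derivation:
After 1 (send(from=C, to=D, msg='stop')): A:[] B:[] C:[] D:[stop]
After 2 (process(D)): A:[] B:[] C:[] D:[]
After 3 (send(from=C, to=B, msg='bye')): A:[] B:[bye] C:[] D:[]
After 4 (send(from=D, to=B, msg='sync')): A:[] B:[bye,sync] C:[] D:[]
After 5 (send(from=C, to=A, msg='pong')): A:[pong] B:[bye,sync] C:[] D:[]
After 6 (send(from=C, to=B, msg='data')): A:[pong] B:[bye,sync,data] C:[] D:[]
After 7 (send(from=D, to=B, msg='ok')): A:[pong] B:[bye,sync,data,ok] C:[] D:[]
After 8 (send(from=C, to=B, msg='start')): A:[pong] B:[bye,sync,data,ok,start] C:[] D:[]
After 9 (process(C)): A:[pong] B:[bye,sync,data,ok,start] C:[] D:[]
After 10 (process(A)): A:[] B:[bye,sync,data,ok,start] C:[] D:[]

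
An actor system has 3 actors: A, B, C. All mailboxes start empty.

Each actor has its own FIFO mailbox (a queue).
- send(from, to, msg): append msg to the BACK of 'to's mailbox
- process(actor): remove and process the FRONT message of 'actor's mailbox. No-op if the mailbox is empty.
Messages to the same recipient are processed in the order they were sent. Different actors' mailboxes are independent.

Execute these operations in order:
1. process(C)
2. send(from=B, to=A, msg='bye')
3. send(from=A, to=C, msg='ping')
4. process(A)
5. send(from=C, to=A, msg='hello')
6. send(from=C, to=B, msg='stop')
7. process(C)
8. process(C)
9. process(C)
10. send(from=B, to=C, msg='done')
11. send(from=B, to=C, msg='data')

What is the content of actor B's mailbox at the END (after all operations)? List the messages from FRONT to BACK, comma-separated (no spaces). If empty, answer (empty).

After 1 (process(C)): A:[] B:[] C:[]
After 2 (send(from=B, to=A, msg='bye')): A:[bye] B:[] C:[]
After 3 (send(from=A, to=C, msg='ping')): A:[bye] B:[] C:[ping]
After 4 (process(A)): A:[] B:[] C:[ping]
After 5 (send(from=C, to=A, msg='hello')): A:[hello] B:[] C:[ping]
After 6 (send(from=C, to=B, msg='stop')): A:[hello] B:[stop] C:[ping]
After 7 (process(C)): A:[hello] B:[stop] C:[]
After 8 (process(C)): A:[hello] B:[stop] C:[]
After 9 (process(C)): A:[hello] B:[stop] C:[]
After 10 (send(from=B, to=C, msg='done')): A:[hello] B:[stop] C:[done]
After 11 (send(from=B, to=C, msg='data')): A:[hello] B:[stop] C:[done,data]

Answer: stop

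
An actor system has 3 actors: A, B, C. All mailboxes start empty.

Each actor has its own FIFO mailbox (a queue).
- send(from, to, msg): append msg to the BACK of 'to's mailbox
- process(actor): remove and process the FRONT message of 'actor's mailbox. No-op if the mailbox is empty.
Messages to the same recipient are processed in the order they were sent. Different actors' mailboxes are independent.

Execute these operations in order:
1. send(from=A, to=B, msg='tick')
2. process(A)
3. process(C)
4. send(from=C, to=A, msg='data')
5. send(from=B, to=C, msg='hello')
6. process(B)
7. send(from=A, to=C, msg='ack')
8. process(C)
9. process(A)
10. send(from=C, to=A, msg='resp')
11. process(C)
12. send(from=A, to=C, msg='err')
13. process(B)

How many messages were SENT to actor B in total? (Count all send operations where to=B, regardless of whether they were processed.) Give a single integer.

Answer: 1

Derivation:
After 1 (send(from=A, to=B, msg='tick')): A:[] B:[tick] C:[]
After 2 (process(A)): A:[] B:[tick] C:[]
After 3 (process(C)): A:[] B:[tick] C:[]
After 4 (send(from=C, to=A, msg='data')): A:[data] B:[tick] C:[]
After 5 (send(from=B, to=C, msg='hello')): A:[data] B:[tick] C:[hello]
After 6 (process(B)): A:[data] B:[] C:[hello]
After 7 (send(from=A, to=C, msg='ack')): A:[data] B:[] C:[hello,ack]
After 8 (process(C)): A:[data] B:[] C:[ack]
After 9 (process(A)): A:[] B:[] C:[ack]
After 10 (send(from=C, to=A, msg='resp')): A:[resp] B:[] C:[ack]
After 11 (process(C)): A:[resp] B:[] C:[]
After 12 (send(from=A, to=C, msg='err')): A:[resp] B:[] C:[err]
After 13 (process(B)): A:[resp] B:[] C:[err]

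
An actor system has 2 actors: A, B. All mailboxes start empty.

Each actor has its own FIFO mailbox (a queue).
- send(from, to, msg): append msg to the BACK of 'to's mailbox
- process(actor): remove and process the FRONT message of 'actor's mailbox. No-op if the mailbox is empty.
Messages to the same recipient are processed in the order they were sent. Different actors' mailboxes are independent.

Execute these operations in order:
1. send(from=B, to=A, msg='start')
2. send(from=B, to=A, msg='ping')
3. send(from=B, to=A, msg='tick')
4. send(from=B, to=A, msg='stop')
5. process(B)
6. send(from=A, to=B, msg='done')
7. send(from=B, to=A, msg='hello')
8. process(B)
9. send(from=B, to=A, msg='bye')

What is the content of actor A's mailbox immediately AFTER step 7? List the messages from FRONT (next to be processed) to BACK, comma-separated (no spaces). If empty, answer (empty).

After 1 (send(from=B, to=A, msg='start')): A:[start] B:[]
After 2 (send(from=B, to=A, msg='ping')): A:[start,ping] B:[]
After 3 (send(from=B, to=A, msg='tick')): A:[start,ping,tick] B:[]
After 4 (send(from=B, to=A, msg='stop')): A:[start,ping,tick,stop] B:[]
After 5 (process(B)): A:[start,ping,tick,stop] B:[]
After 6 (send(from=A, to=B, msg='done')): A:[start,ping,tick,stop] B:[done]
After 7 (send(from=B, to=A, msg='hello')): A:[start,ping,tick,stop,hello] B:[done]

start,ping,tick,stop,hello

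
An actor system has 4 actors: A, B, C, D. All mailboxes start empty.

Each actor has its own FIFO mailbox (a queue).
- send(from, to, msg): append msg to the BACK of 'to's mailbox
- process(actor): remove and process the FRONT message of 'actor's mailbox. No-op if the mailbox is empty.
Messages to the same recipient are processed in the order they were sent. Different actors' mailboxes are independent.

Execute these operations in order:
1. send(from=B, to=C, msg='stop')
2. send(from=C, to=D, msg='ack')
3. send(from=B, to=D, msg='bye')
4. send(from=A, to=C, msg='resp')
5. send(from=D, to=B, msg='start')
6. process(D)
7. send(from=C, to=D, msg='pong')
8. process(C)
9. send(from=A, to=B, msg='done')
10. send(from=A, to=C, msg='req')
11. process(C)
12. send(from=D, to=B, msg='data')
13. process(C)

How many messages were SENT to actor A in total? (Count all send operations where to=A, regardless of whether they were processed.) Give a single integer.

After 1 (send(from=B, to=C, msg='stop')): A:[] B:[] C:[stop] D:[]
After 2 (send(from=C, to=D, msg='ack')): A:[] B:[] C:[stop] D:[ack]
After 3 (send(from=B, to=D, msg='bye')): A:[] B:[] C:[stop] D:[ack,bye]
After 4 (send(from=A, to=C, msg='resp')): A:[] B:[] C:[stop,resp] D:[ack,bye]
After 5 (send(from=D, to=B, msg='start')): A:[] B:[start] C:[stop,resp] D:[ack,bye]
After 6 (process(D)): A:[] B:[start] C:[stop,resp] D:[bye]
After 7 (send(from=C, to=D, msg='pong')): A:[] B:[start] C:[stop,resp] D:[bye,pong]
After 8 (process(C)): A:[] B:[start] C:[resp] D:[bye,pong]
After 9 (send(from=A, to=B, msg='done')): A:[] B:[start,done] C:[resp] D:[bye,pong]
After 10 (send(from=A, to=C, msg='req')): A:[] B:[start,done] C:[resp,req] D:[bye,pong]
After 11 (process(C)): A:[] B:[start,done] C:[req] D:[bye,pong]
After 12 (send(from=D, to=B, msg='data')): A:[] B:[start,done,data] C:[req] D:[bye,pong]
After 13 (process(C)): A:[] B:[start,done,data] C:[] D:[bye,pong]

Answer: 0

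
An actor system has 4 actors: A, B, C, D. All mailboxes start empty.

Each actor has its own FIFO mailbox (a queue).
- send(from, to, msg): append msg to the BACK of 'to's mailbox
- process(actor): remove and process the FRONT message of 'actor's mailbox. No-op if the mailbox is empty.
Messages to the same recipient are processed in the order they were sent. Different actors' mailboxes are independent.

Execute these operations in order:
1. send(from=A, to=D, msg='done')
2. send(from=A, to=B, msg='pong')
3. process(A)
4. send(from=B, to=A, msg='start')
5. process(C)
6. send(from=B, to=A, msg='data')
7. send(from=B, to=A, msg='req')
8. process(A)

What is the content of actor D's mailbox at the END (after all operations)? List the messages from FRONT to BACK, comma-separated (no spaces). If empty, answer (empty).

After 1 (send(from=A, to=D, msg='done')): A:[] B:[] C:[] D:[done]
After 2 (send(from=A, to=B, msg='pong')): A:[] B:[pong] C:[] D:[done]
After 3 (process(A)): A:[] B:[pong] C:[] D:[done]
After 4 (send(from=B, to=A, msg='start')): A:[start] B:[pong] C:[] D:[done]
After 5 (process(C)): A:[start] B:[pong] C:[] D:[done]
After 6 (send(from=B, to=A, msg='data')): A:[start,data] B:[pong] C:[] D:[done]
After 7 (send(from=B, to=A, msg='req')): A:[start,data,req] B:[pong] C:[] D:[done]
After 8 (process(A)): A:[data,req] B:[pong] C:[] D:[done]

Answer: done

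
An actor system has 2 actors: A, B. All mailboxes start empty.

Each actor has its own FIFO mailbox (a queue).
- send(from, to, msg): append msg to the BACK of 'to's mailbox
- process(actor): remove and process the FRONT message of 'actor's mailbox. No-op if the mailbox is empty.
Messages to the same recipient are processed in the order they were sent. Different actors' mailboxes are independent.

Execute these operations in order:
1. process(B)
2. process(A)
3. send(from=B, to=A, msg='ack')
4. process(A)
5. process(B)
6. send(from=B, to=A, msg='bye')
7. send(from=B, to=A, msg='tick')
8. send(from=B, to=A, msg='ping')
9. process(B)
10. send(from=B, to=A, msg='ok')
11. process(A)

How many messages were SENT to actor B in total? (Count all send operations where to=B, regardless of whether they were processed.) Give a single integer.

Answer: 0

Derivation:
After 1 (process(B)): A:[] B:[]
After 2 (process(A)): A:[] B:[]
After 3 (send(from=B, to=A, msg='ack')): A:[ack] B:[]
After 4 (process(A)): A:[] B:[]
After 5 (process(B)): A:[] B:[]
After 6 (send(from=B, to=A, msg='bye')): A:[bye] B:[]
After 7 (send(from=B, to=A, msg='tick')): A:[bye,tick] B:[]
After 8 (send(from=B, to=A, msg='ping')): A:[bye,tick,ping] B:[]
After 9 (process(B)): A:[bye,tick,ping] B:[]
After 10 (send(from=B, to=A, msg='ok')): A:[bye,tick,ping,ok] B:[]
After 11 (process(A)): A:[tick,ping,ok] B:[]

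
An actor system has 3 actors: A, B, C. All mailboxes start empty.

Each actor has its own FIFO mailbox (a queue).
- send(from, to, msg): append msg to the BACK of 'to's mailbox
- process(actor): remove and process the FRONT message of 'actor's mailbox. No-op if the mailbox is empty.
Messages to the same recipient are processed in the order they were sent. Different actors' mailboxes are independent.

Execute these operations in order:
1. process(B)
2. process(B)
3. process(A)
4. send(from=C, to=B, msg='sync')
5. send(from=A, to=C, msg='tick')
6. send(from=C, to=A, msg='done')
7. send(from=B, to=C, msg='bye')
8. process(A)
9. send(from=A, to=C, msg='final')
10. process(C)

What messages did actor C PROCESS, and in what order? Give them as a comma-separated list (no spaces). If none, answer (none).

Answer: tick

Derivation:
After 1 (process(B)): A:[] B:[] C:[]
After 2 (process(B)): A:[] B:[] C:[]
After 3 (process(A)): A:[] B:[] C:[]
After 4 (send(from=C, to=B, msg='sync')): A:[] B:[sync] C:[]
After 5 (send(from=A, to=C, msg='tick')): A:[] B:[sync] C:[tick]
After 6 (send(from=C, to=A, msg='done')): A:[done] B:[sync] C:[tick]
After 7 (send(from=B, to=C, msg='bye')): A:[done] B:[sync] C:[tick,bye]
After 8 (process(A)): A:[] B:[sync] C:[tick,bye]
After 9 (send(from=A, to=C, msg='final')): A:[] B:[sync] C:[tick,bye,final]
After 10 (process(C)): A:[] B:[sync] C:[bye,final]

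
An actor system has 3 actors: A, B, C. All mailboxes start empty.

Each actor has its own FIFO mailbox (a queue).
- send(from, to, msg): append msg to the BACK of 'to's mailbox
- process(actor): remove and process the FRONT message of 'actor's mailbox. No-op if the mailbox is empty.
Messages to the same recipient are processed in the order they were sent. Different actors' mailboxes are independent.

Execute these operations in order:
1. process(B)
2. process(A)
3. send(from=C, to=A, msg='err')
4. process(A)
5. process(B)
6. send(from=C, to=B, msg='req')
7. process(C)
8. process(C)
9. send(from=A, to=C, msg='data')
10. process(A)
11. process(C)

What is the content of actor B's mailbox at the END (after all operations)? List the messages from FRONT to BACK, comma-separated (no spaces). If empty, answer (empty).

Answer: req

Derivation:
After 1 (process(B)): A:[] B:[] C:[]
After 2 (process(A)): A:[] B:[] C:[]
After 3 (send(from=C, to=A, msg='err')): A:[err] B:[] C:[]
After 4 (process(A)): A:[] B:[] C:[]
After 5 (process(B)): A:[] B:[] C:[]
After 6 (send(from=C, to=B, msg='req')): A:[] B:[req] C:[]
After 7 (process(C)): A:[] B:[req] C:[]
After 8 (process(C)): A:[] B:[req] C:[]
After 9 (send(from=A, to=C, msg='data')): A:[] B:[req] C:[data]
After 10 (process(A)): A:[] B:[req] C:[data]
After 11 (process(C)): A:[] B:[req] C:[]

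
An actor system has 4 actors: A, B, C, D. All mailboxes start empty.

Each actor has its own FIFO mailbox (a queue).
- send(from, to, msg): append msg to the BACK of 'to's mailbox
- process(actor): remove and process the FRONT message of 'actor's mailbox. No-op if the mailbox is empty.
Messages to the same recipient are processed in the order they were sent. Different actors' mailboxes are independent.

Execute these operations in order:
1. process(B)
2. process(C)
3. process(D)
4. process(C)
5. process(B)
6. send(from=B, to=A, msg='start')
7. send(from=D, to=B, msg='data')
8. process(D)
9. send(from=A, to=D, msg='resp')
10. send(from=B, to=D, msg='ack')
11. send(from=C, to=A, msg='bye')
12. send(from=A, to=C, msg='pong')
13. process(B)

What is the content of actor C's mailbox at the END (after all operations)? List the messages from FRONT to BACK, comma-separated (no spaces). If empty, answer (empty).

After 1 (process(B)): A:[] B:[] C:[] D:[]
After 2 (process(C)): A:[] B:[] C:[] D:[]
After 3 (process(D)): A:[] B:[] C:[] D:[]
After 4 (process(C)): A:[] B:[] C:[] D:[]
After 5 (process(B)): A:[] B:[] C:[] D:[]
After 6 (send(from=B, to=A, msg='start')): A:[start] B:[] C:[] D:[]
After 7 (send(from=D, to=B, msg='data')): A:[start] B:[data] C:[] D:[]
After 8 (process(D)): A:[start] B:[data] C:[] D:[]
After 9 (send(from=A, to=D, msg='resp')): A:[start] B:[data] C:[] D:[resp]
After 10 (send(from=B, to=D, msg='ack')): A:[start] B:[data] C:[] D:[resp,ack]
After 11 (send(from=C, to=A, msg='bye')): A:[start,bye] B:[data] C:[] D:[resp,ack]
After 12 (send(from=A, to=C, msg='pong')): A:[start,bye] B:[data] C:[pong] D:[resp,ack]
After 13 (process(B)): A:[start,bye] B:[] C:[pong] D:[resp,ack]

Answer: pong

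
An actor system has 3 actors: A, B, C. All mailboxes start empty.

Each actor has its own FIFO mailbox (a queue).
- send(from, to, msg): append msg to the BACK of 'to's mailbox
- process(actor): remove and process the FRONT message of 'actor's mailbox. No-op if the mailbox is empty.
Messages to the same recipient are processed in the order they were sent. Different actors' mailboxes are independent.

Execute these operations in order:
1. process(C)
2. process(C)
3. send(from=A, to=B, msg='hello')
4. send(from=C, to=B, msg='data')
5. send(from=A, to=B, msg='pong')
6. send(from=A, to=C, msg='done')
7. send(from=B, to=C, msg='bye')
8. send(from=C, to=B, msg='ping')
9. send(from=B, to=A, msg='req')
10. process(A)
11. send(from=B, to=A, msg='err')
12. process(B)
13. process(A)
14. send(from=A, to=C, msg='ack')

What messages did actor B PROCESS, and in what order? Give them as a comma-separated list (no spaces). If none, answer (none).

After 1 (process(C)): A:[] B:[] C:[]
After 2 (process(C)): A:[] B:[] C:[]
After 3 (send(from=A, to=B, msg='hello')): A:[] B:[hello] C:[]
After 4 (send(from=C, to=B, msg='data')): A:[] B:[hello,data] C:[]
After 5 (send(from=A, to=B, msg='pong')): A:[] B:[hello,data,pong] C:[]
After 6 (send(from=A, to=C, msg='done')): A:[] B:[hello,data,pong] C:[done]
After 7 (send(from=B, to=C, msg='bye')): A:[] B:[hello,data,pong] C:[done,bye]
After 8 (send(from=C, to=B, msg='ping')): A:[] B:[hello,data,pong,ping] C:[done,bye]
After 9 (send(from=B, to=A, msg='req')): A:[req] B:[hello,data,pong,ping] C:[done,bye]
After 10 (process(A)): A:[] B:[hello,data,pong,ping] C:[done,bye]
After 11 (send(from=B, to=A, msg='err')): A:[err] B:[hello,data,pong,ping] C:[done,bye]
After 12 (process(B)): A:[err] B:[data,pong,ping] C:[done,bye]
After 13 (process(A)): A:[] B:[data,pong,ping] C:[done,bye]
After 14 (send(from=A, to=C, msg='ack')): A:[] B:[data,pong,ping] C:[done,bye,ack]

Answer: hello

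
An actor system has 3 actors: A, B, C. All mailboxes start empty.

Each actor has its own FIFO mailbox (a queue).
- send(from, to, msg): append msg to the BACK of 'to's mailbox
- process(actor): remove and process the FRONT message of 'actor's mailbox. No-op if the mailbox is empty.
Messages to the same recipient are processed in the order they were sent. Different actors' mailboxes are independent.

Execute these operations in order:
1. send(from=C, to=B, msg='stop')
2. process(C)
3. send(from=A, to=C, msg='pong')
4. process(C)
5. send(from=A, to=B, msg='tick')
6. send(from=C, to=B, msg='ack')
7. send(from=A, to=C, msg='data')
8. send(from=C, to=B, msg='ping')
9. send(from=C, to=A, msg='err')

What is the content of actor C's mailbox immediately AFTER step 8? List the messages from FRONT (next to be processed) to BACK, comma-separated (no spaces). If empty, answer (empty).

After 1 (send(from=C, to=B, msg='stop')): A:[] B:[stop] C:[]
After 2 (process(C)): A:[] B:[stop] C:[]
After 3 (send(from=A, to=C, msg='pong')): A:[] B:[stop] C:[pong]
After 4 (process(C)): A:[] B:[stop] C:[]
After 5 (send(from=A, to=B, msg='tick')): A:[] B:[stop,tick] C:[]
After 6 (send(from=C, to=B, msg='ack')): A:[] B:[stop,tick,ack] C:[]
After 7 (send(from=A, to=C, msg='data')): A:[] B:[stop,tick,ack] C:[data]
After 8 (send(from=C, to=B, msg='ping')): A:[] B:[stop,tick,ack,ping] C:[data]

data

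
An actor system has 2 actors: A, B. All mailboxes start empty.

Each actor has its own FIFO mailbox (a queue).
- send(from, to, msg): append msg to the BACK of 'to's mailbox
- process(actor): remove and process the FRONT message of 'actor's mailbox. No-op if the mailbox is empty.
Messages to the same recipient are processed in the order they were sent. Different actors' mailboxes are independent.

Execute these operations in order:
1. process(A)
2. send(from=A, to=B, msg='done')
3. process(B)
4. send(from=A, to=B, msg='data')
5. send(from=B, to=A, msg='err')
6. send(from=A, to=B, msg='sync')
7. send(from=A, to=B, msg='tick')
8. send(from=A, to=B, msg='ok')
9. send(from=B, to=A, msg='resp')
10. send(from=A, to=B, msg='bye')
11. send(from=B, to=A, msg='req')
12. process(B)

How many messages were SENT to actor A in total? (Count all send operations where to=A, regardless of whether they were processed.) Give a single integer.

After 1 (process(A)): A:[] B:[]
After 2 (send(from=A, to=B, msg='done')): A:[] B:[done]
After 3 (process(B)): A:[] B:[]
After 4 (send(from=A, to=B, msg='data')): A:[] B:[data]
After 5 (send(from=B, to=A, msg='err')): A:[err] B:[data]
After 6 (send(from=A, to=B, msg='sync')): A:[err] B:[data,sync]
After 7 (send(from=A, to=B, msg='tick')): A:[err] B:[data,sync,tick]
After 8 (send(from=A, to=B, msg='ok')): A:[err] B:[data,sync,tick,ok]
After 9 (send(from=B, to=A, msg='resp')): A:[err,resp] B:[data,sync,tick,ok]
After 10 (send(from=A, to=B, msg='bye')): A:[err,resp] B:[data,sync,tick,ok,bye]
After 11 (send(from=B, to=A, msg='req')): A:[err,resp,req] B:[data,sync,tick,ok,bye]
After 12 (process(B)): A:[err,resp,req] B:[sync,tick,ok,bye]

Answer: 3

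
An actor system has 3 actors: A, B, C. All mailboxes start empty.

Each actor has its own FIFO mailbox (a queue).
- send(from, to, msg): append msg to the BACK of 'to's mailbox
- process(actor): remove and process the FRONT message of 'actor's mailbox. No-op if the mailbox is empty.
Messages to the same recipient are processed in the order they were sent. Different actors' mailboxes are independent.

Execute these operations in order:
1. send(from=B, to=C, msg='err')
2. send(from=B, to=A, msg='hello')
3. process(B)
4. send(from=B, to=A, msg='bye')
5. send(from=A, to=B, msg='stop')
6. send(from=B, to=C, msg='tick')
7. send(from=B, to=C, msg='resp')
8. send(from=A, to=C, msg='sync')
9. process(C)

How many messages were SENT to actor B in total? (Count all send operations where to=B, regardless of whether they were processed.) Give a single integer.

Answer: 1

Derivation:
After 1 (send(from=B, to=C, msg='err')): A:[] B:[] C:[err]
After 2 (send(from=B, to=A, msg='hello')): A:[hello] B:[] C:[err]
After 3 (process(B)): A:[hello] B:[] C:[err]
After 4 (send(from=B, to=A, msg='bye')): A:[hello,bye] B:[] C:[err]
After 5 (send(from=A, to=B, msg='stop')): A:[hello,bye] B:[stop] C:[err]
After 6 (send(from=B, to=C, msg='tick')): A:[hello,bye] B:[stop] C:[err,tick]
After 7 (send(from=B, to=C, msg='resp')): A:[hello,bye] B:[stop] C:[err,tick,resp]
After 8 (send(from=A, to=C, msg='sync')): A:[hello,bye] B:[stop] C:[err,tick,resp,sync]
After 9 (process(C)): A:[hello,bye] B:[stop] C:[tick,resp,sync]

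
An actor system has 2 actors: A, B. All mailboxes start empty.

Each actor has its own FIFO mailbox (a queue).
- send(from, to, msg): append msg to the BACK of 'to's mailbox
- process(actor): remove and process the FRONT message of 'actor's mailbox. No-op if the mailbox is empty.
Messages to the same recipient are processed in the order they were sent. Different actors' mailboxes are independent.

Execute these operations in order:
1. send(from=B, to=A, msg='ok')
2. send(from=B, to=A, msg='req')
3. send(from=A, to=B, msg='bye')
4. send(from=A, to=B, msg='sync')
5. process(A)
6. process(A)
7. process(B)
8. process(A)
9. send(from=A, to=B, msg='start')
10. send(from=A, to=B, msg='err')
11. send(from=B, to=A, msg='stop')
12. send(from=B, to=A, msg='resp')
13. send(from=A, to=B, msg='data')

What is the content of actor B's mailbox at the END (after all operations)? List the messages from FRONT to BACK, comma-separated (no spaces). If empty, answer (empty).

Answer: sync,start,err,data

Derivation:
After 1 (send(from=B, to=A, msg='ok')): A:[ok] B:[]
After 2 (send(from=B, to=A, msg='req')): A:[ok,req] B:[]
After 3 (send(from=A, to=B, msg='bye')): A:[ok,req] B:[bye]
After 4 (send(from=A, to=B, msg='sync')): A:[ok,req] B:[bye,sync]
After 5 (process(A)): A:[req] B:[bye,sync]
After 6 (process(A)): A:[] B:[bye,sync]
After 7 (process(B)): A:[] B:[sync]
After 8 (process(A)): A:[] B:[sync]
After 9 (send(from=A, to=B, msg='start')): A:[] B:[sync,start]
After 10 (send(from=A, to=B, msg='err')): A:[] B:[sync,start,err]
After 11 (send(from=B, to=A, msg='stop')): A:[stop] B:[sync,start,err]
After 12 (send(from=B, to=A, msg='resp')): A:[stop,resp] B:[sync,start,err]
After 13 (send(from=A, to=B, msg='data')): A:[stop,resp] B:[sync,start,err,data]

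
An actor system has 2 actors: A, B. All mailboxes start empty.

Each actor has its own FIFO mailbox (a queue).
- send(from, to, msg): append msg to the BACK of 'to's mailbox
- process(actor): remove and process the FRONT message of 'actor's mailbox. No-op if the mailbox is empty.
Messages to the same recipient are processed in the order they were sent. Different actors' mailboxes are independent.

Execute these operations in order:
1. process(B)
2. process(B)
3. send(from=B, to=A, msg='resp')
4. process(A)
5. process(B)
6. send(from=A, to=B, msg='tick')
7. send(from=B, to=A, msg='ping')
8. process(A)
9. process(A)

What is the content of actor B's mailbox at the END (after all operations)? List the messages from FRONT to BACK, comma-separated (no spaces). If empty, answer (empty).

Answer: tick

Derivation:
After 1 (process(B)): A:[] B:[]
After 2 (process(B)): A:[] B:[]
After 3 (send(from=B, to=A, msg='resp')): A:[resp] B:[]
After 4 (process(A)): A:[] B:[]
After 5 (process(B)): A:[] B:[]
After 6 (send(from=A, to=B, msg='tick')): A:[] B:[tick]
After 7 (send(from=B, to=A, msg='ping')): A:[ping] B:[tick]
After 8 (process(A)): A:[] B:[tick]
After 9 (process(A)): A:[] B:[tick]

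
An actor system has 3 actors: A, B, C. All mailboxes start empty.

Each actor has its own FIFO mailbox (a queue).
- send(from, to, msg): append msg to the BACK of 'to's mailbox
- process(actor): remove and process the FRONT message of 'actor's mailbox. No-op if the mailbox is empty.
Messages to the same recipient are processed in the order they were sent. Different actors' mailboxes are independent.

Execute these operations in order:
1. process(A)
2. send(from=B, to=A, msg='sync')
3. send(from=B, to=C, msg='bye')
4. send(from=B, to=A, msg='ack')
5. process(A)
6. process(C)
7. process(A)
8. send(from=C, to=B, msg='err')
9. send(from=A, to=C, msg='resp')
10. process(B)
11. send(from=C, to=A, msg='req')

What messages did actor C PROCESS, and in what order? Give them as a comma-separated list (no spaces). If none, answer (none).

After 1 (process(A)): A:[] B:[] C:[]
After 2 (send(from=B, to=A, msg='sync')): A:[sync] B:[] C:[]
After 3 (send(from=B, to=C, msg='bye')): A:[sync] B:[] C:[bye]
After 4 (send(from=B, to=A, msg='ack')): A:[sync,ack] B:[] C:[bye]
After 5 (process(A)): A:[ack] B:[] C:[bye]
After 6 (process(C)): A:[ack] B:[] C:[]
After 7 (process(A)): A:[] B:[] C:[]
After 8 (send(from=C, to=B, msg='err')): A:[] B:[err] C:[]
After 9 (send(from=A, to=C, msg='resp')): A:[] B:[err] C:[resp]
After 10 (process(B)): A:[] B:[] C:[resp]
After 11 (send(from=C, to=A, msg='req')): A:[req] B:[] C:[resp]

Answer: bye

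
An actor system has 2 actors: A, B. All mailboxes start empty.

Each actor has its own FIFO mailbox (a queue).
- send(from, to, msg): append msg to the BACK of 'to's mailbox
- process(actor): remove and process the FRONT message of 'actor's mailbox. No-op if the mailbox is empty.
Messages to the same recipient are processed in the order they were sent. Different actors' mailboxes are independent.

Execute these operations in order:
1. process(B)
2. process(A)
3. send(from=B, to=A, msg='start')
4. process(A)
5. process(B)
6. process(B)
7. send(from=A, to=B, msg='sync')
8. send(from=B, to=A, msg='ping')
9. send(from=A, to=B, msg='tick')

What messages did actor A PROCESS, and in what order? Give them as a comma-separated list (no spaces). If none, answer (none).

Answer: start

Derivation:
After 1 (process(B)): A:[] B:[]
After 2 (process(A)): A:[] B:[]
After 3 (send(from=B, to=A, msg='start')): A:[start] B:[]
After 4 (process(A)): A:[] B:[]
After 5 (process(B)): A:[] B:[]
After 6 (process(B)): A:[] B:[]
After 7 (send(from=A, to=B, msg='sync')): A:[] B:[sync]
After 8 (send(from=B, to=A, msg='ping')): A:[ping] B:[sync]
After 9 (send(from=A, to=B, msg='tick')): A:[ping] B:[sync,tick]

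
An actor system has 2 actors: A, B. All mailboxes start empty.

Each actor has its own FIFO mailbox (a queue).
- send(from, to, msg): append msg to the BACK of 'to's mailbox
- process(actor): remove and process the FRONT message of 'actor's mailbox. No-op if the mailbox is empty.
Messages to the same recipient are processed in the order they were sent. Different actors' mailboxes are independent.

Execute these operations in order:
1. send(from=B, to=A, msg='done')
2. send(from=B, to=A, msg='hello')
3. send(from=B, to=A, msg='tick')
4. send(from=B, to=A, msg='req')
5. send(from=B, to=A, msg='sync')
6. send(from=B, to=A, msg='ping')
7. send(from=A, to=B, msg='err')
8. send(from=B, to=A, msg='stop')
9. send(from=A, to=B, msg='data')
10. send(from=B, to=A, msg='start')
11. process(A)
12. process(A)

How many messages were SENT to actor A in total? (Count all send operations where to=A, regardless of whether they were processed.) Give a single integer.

After 1 (send(from=B, to=A, msg='done')): A:[done] B:[]
After 2 (send(from=B, to=A, msg='hello')): A:[done,hello] B:[]
After 3 (send(from=B, to=A, msg='tick')): A:[done,hello,tick] B:[]
After 4 (send(from=B, to=A, msg='req')): A:[done,hello,tick,req] B:[]
After 5 (send(from=B, to=A, msg='sync')): A:[done,hello,tick,req,sync] B:[]
After 6 (send(from=B, to=A, msg='ping')): A:[done,hello,tick,req,sync,ping] B:[]
After 7 (send(from=A, to=B, msg='err')): A:[done,hello,tick,req,sync,ping] B:[err]
After 8 (send(from=B, to=A, msg='stop')): A:[done,hello,tick,req,sync,ping,stop] B:[err]
After 9 (send(from=A, to=B, msg='data')): A:[done,hello,tick,req,sync,ping,stop] B:[err,data]
After 10 (send(from=B, to=A, msg='start')): A:[done,hello,tick,req,sync,ping,stop,start] B:[err,data]
After 11 (process(A)): A:[hello,tick,req,sync,ping,stop,start] B:[err,data]
After 12 (process(A)): A:[tick,req,sync,ping,stop,start] B:[err,data]

Answer: 8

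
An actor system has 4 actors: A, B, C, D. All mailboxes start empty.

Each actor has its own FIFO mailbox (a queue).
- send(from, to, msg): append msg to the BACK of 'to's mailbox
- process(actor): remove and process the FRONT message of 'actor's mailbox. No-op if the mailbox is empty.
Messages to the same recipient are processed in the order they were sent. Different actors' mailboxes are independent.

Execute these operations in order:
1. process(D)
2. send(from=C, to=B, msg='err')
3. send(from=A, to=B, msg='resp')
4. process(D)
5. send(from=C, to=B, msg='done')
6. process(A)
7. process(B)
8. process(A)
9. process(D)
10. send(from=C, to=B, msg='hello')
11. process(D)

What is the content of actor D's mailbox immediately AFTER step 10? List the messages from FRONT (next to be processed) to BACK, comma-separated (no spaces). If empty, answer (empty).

After 1 (process(D)): A:[] B:[] C:[] D:[]
After 2 (send(from=C, to=B, msg='err')): A:[] B:[err] C:[] D:[]
After 3 (send(from=A, to=B, msg='resp')): A:[] B:[err,resp] C:[] D:[]
After 4 (process(D)): A:[] B:[err,resp] C:[] D:[]
After 5 (send(from=C, to=B, msg='done')): A:[] B:[err,resp,done] C:[] D:[]
After 6 (process(A)): A:[] B:[err,resp,done] C:[] D:[]
After 7 (process(B)): A:[] B:[resp,done] C:[] D:[]
After 8 (process(A)): A:[] B:[resp,done] C:[] D:[]
After 9 (process(D)): A:[] B:[resp,done] C:[] D:[]
After 10 (send(from=C, to=B, msg='hello')): A:[] B:[resp,done,hello] C:[] D:[]

(empty)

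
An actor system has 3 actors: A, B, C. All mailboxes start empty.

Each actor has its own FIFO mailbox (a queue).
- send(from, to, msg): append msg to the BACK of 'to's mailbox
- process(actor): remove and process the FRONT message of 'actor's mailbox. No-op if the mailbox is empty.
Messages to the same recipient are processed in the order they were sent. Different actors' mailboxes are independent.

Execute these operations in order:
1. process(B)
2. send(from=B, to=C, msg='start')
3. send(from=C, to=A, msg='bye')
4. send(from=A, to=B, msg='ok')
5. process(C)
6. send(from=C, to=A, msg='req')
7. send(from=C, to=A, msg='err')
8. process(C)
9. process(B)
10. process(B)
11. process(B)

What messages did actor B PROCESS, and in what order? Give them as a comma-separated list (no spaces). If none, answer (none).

Answer: ok

Derivation:
After 1 (process(B)): A:[] B:[] C:[]
After 2 (send(from=B, to=C, msg='start')): A:[] B:[] C:[start]
After 3 (send(from=C, to=A, msg='bye')): A:[bye] B:[] C:[start]
After 4 (send(from=A, to=B, msg='ok')): A:[bye] B:[ok] C:[start]
After 5 (process(C)): A:[bye] B:[ok] C:[]
After 6 (send(from=C, to=A, msg='req')): A:[bye,req] B:[ok] C:[]
After 7 (send(from=C, to=A, msg='err')): A:[bye,req,err] B:[ok] C:[]
After 8 (process(C)): A:[bye,req,err] B:[ok] C:[]
After 9 (process(B)): A:[bye,req,err] B:[] C:[]
After 10 (process(B)): A:[bye,req,err] B:[] C:[]
After 11 (process(B)): A:[bye,req,err] B:[] C:[]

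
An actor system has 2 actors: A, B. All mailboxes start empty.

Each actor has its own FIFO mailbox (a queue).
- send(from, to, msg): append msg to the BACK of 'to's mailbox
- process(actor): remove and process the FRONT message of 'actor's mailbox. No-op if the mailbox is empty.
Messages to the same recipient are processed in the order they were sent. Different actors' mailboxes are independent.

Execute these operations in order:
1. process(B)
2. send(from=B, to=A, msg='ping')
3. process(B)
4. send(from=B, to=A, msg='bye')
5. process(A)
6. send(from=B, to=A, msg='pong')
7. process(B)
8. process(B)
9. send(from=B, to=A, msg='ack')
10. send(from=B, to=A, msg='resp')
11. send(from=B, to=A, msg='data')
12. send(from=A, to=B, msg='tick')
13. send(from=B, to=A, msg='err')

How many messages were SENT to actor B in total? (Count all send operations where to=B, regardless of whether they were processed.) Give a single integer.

After 1 (process(B)): A:[] B:[]
After 2 (send(from=B, to=A, msg='ping')): A:[ping] B:[]
After 3 (process(B)): A:[ping] B:[]
After 4 (send(from=B, to=A, msg='bye')): A:[ping,bye] B:[]
After 5 (process(A)): A:[bye] B:[]
After 6 (send(from=B, to=A, msg='pong')): A:[bye,pong] B:[]
After 7 (process(B)): A:[bye,pong] B:[]
After 8 (process(B)): A:[bye,pong] B:[]
After 9 (send(from=B, to=A, msg='ack')): A:[bye,pong,ack] B:[]
After 10 (send(from=B, to=A, msg='resp')): A:[bye,pong,ack,resp] B:[]
After 11 (send(from=B, to=A, msg='data')): A:[bye,pong,ack,resp,data] B:[]
After 12 (send(from=A, to=B, msg='tick')): A:[bye,pong,ack,resp,data] B:[tick]
After 13 (send(from=B, to=A, msg='err')): A:[bye,pong,ack,resp,data,err] B:[tick]

Answer: 1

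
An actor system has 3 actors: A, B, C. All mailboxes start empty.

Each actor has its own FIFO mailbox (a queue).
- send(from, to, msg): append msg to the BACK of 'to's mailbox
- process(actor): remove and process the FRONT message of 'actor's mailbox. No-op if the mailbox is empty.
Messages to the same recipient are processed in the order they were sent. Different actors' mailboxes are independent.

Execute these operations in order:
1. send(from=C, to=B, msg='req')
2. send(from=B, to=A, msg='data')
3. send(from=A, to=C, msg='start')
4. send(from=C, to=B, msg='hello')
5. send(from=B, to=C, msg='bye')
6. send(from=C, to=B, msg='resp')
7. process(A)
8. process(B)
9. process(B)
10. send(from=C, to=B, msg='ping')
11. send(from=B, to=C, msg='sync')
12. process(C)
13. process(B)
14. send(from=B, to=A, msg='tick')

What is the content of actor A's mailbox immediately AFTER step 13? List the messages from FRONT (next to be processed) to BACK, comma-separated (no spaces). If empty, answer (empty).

After 1 (send(from=C, to=B, msg='req')): A:[] B:[req] C:[]
After 2 (send(from=B, to=A, msg='data')): A:[data] B:[req] C:[]
After 3 (send(from=A, to=C, msg='start')): A:[data] B:[req] C:[start]
After 4 (send(from=C, to=B, msg='hello')): A:[data] B:[req,hello] C:[start]
After 5 (send(from=B, to=C, msg='bye')): A:[data] B:[req,hello] C:[start,bye]
After 6 (send(from=C, to=B, msg='resp')): A:[data] B:[req,hello,resp] C:[start,bye]
After 7 (process(A)): A:[] B:[req,hello,resp] C:[start,bye]
After 8 (process(B)): A:[] B:[hello,resp] C:[start,bye]
After 9 (process(B)): A:[] B:[resp] C:[start,bye]
After 10 (send(from=C, to=B, msg='ping')): A:[] B:[resp,ping] C:[start,bye]
After 11 (send(from=B, to=C, msg='sync')): A:[] B:[resp,ping] C:[start,bye,sync]
After 12 (process(C)): A:[] B:[resp,ping] C:[bye,sync]
After 13 (process(B)): A:[] B:[ping] C:[bye,sync]

(empty)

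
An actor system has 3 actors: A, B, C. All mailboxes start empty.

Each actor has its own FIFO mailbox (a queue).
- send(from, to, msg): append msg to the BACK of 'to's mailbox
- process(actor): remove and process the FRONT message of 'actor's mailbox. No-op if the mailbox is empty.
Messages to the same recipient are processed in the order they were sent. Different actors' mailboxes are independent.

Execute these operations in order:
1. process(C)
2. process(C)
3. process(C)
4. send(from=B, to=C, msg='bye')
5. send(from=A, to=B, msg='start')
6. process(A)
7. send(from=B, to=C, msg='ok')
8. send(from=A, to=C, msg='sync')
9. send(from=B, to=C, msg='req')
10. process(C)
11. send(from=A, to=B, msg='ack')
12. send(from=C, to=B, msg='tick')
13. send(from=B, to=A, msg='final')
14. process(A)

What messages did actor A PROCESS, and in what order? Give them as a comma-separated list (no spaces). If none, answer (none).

After 1 (process(C)): A:[] B:[] C:[]
After 2 (process(C)): A:[] B:[] C:[]
After 3 (process(C)): A:[] B:[] C:[]
After 4 (send(from=B, to=C, msg='bye')): A:[] B:[] C:[bye]
After 5 (send(from=A, to=B, msg='start')): A:[] B:[start] C:[bye]
After 6 (process(A)): A:[] B:[start] C:[bye]
After 7 (send(from=B, to=C, msg='ok')): A:[] B:[start] C:[bye,ok]
After 8 (send(from=A, to=C, msg='sync')): A:[] B:[start] C:[bye,ok,sync]
After 9 (send(from=B, to=C, msg='req')): A:[] B:[start] C:[bye,ok,sync,req]
After 10 (process(C)): A:[] B:[start] C:[ok,sync,req]
After 11 (send(from=A, to=B, msg='ack')): A:[] B:[start,ack] C:[ok,sync,req]
After 12 (send(from=C, to=B, msg='tick')): A:[] B:[start,ack,tick] C:[ok,sync,req]
After 13 (send(from=B, to=A, msg='final')): A:[final] B:[start,ack,tick] C:[ok,sync,req]
After 14 (process(A)): A:[] B:[start,ack,tick] C:[ok,sync,req]

Answer: final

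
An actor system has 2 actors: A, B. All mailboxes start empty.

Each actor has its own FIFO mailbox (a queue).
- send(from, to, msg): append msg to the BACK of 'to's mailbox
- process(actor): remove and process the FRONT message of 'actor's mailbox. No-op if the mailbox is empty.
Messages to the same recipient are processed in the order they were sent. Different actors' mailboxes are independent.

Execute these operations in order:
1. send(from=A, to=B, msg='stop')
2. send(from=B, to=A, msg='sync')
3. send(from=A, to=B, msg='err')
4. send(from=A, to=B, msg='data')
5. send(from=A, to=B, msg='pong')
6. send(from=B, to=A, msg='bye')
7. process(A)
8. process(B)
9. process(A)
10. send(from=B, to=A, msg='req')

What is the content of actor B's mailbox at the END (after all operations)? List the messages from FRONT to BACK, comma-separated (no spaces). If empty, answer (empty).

Answer: err,data,pong

Derivation:
After 1 (send(from=A, to=B, msg='stop')): A:[] B:[stop]
After 2 (send(from=B, to=A, msg='sync')): A:[sync] B:[stop]
After 3 (send(from=A, to=B, msg='err')): A:[sync] B:[stop,err]
After 4 (send(from=A, to=B, msg='data')): A:[sync] B:[stop,err,data]
After 5 (send(from=A, to=B, msg='pong')): A:[sync] B:[stop,err,data,pong]
After 6 (send(from=B, to=A, msg='bye')): A:[sync,bye] B:[stop,err,data,pong]
After 7 (process(A)): A:[bye] B:[stop,err,data,pong]
After 8 (process(B)): A:[bye] B:[err,data,pong]
After 9 (process(A)): A:[] B:[err,data,pong]
After 10 (send(from=B, to=A, msg='req')): A:[req] B:[err,data,pong]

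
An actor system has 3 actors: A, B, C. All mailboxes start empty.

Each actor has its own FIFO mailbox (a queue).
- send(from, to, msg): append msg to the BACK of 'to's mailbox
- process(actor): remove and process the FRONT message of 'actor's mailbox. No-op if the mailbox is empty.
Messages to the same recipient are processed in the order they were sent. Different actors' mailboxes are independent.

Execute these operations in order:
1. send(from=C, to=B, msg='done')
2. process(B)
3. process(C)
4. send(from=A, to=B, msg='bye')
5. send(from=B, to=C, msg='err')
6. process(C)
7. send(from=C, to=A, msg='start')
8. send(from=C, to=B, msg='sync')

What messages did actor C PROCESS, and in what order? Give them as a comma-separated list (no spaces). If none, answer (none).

After 1 (send(from=C, to=B, msg='done')): A:[] B:[done] C:[]
After 2 (process(B)): A:[] B:[] C:[]
After 3 (process(C)): A:[] B:[] C:[]
After 4 (send(from=A, to=B, msg='bye')): A:[] B:[bye] C:[]
After 5 (send(from=B, to=C, msg='err')): A:[] B:[bye] C:[err]
After 6 (process(C)): A:[] B:[bye] C:[]
After 7 (send(from=C, to=A, msg='start')): A:[start] B:[bye] C:[]
After 8 (send(from=C, to=B, msg='sync')): A:[start] B:[bye,sync] C:[]

Answer: err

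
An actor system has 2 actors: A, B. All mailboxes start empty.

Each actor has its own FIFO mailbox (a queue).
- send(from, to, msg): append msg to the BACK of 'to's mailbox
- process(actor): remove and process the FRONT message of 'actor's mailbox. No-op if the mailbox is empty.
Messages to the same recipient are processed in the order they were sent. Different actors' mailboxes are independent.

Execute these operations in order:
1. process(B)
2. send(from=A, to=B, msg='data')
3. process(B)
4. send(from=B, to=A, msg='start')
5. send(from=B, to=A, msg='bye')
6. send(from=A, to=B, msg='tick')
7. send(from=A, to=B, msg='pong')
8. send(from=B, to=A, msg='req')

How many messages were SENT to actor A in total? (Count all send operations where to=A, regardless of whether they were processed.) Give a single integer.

Answer: 3

Derivation:
After 1 (process(B)): A:[] B:[]
After 2 (send(from=A, to=B, msg='data')): A:[] B:[data]
After 3 (process(B)): A:[] B:[]
After 4 (send(from=B, to=A, msg='start')): A:[start] B:[]
After 5 (send(from=B, to=A, msg='bye')): A:[start,bye] B:[]
After 6 (send(from=A, to=B, msg='tick')): A:[start,bye] B:[tick]
After 7 (send(from=A, to=B, msg='pong')): A:[start,bye] B:[tick,pong]
After 8 (send(from=B, to=A, msg='req')): A:[start,bye,req] B:[tick,pong]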